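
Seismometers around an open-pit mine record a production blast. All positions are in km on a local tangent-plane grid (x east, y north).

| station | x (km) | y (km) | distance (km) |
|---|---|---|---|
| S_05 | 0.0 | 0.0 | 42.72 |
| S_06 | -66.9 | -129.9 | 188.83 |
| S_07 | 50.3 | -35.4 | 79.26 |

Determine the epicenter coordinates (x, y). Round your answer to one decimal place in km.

19.9 km east, 37.8 km north

Circle about each station: x² + y² = 42.72²; (x + 66.9)² + (y + 129.9)² = 188.83²; (x − 50.3)² + (y + 35.4)² = 79.26².
Subtracting pairs of circle equations eliminates x²+y² and gives linear equations (the radical axes):
-133.8 x − 259.8 y = -12482.15
100.6 x − 70.8 y = -673.90
Solving the 2×2 system: x ≈ 19.9, y ≈ 37.8 km.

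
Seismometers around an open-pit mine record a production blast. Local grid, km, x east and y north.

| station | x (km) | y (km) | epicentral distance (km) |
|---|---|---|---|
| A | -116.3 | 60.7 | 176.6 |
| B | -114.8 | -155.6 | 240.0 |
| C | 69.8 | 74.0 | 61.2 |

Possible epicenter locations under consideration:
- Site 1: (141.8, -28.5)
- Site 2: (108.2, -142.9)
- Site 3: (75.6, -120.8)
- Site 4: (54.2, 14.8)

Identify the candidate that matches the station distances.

For each candidate, compare |candidate − station| to the reported distance:
Site 1: residuals A 96.5, B 46.4, C 64.1 → max 96.5 km
Site 2: residuals A 126.5, B 16.6, C 159.1 → max 159.1 km
Site 3: residuals A 87.5, B 46.4, C 133.7 → max 133.7 km
Site 4: residuals A 0.0, B 0.0, C 0.0 → max 0.0 km
Only Site 4 has all residuals ≈ 0.

Site 4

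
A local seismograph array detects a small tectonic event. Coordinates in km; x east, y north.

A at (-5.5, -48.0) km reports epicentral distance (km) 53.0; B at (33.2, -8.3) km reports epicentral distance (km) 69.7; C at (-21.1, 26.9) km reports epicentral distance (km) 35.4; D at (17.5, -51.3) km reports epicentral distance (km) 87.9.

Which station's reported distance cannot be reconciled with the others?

Solve using three stations at a time. Using A, B, C (subtract circle equations pairwise → linear system) gives (x, y) ≈ (-36.4, -5.0).
Distances from that point to each station vs reported:
  A: calculated 53.0 vs reported 53.0 → residual 0.0 km
  B: calculated 69.7 vs reported 69.7 → residual 0.0 km
  C: calculated 35.4 vs reported 35.4 → residual 0.0 km
  D: calculated 71.1 vs reported 87.9 → residual 16.8 km
A, B, C are mutually consistent (residuals ≈ 0); D is off by 16.8 km.

D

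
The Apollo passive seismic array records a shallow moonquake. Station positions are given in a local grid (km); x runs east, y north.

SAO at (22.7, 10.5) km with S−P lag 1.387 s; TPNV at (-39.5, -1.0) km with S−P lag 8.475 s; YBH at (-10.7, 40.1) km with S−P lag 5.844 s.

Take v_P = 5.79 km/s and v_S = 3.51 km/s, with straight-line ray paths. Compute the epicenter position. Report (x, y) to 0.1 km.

Distance from S−P lag: d = Δt · v_P v_S / (v_P − v_S) = Δt · (5.79·3.51)/(5.79−3.51) ≈ 8.9136·Δt.
So d_SAO = 12.36, d_TPNV = 75.54, d_YBH = 52.09 km.
Circle about each station: (x − 22.7)² + (y − 10.5)² = 12.36²; (x + 39.5)² + (y + 1.0)² = 75.54²; (x + 10.7)² + (y − 40.1)² = 52.09².
Subtracting the SAO equation from the TPNV and YBH equations removes the quadratic terms:
-124.4 x − 23.0 y = -4617.81
-66.8 x + 59.2 y = -1463.64
Solving the 2×2 system: x ≈ 34.5, y ≈ 14.2 km.
Check against SAO (with the unrounded x, y): √((x − 22.7)²+(y − 10.5)²) = 12.36 ≈ 12.36 km. ✓

(34.5, 14.2)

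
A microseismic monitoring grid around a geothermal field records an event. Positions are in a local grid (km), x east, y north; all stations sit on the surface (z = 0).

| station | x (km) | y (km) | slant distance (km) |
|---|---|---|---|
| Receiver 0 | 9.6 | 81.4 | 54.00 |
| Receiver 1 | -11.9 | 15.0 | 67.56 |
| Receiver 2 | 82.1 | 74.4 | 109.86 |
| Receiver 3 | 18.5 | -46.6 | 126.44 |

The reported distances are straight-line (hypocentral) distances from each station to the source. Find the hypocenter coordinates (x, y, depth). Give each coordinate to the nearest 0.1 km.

x ≈ -18.4 km, y ≈ 66.2 km, depth ≈ 43.6 km

Each station gives a sphere (x−x_i)² + (y−y_i)² + z² = d_i² (stations at z=0).
Subtracting the Receiver 0 sphere from Receiver 1 and Receiver 2: z² cancels, leaving linear equations in x and y:
-43.0 x − 132.8 y = -7999.86
145.0 x − 14.0 y = -3595.57
Solving: x ≈ -18.405, y ≈ 66.200 km (keep extra digits for the depth step; rounded: -18.4, 66.2).
Then from the Receiver 0 sphere: z² = 54.00² − (x − 9.6)² − (y − 81.4)² with x = -18.405, y = 66.200, so z ≈ 43.597 ≈ 43.6 km.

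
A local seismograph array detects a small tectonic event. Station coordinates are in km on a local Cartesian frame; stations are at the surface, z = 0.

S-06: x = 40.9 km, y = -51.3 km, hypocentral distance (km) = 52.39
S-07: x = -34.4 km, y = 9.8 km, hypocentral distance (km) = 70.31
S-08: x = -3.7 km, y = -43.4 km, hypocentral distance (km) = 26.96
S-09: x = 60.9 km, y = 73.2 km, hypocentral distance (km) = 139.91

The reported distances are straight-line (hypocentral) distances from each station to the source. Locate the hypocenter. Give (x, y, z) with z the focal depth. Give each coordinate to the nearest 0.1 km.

Each station gives a sphere (x−x_i)² + (y−y_i)² + z² = d_i² (stations at z=0).
Subtracting the S-06 sphere from S-07 and S-08: z² cancels, leaving linear equations in x and y:
-150.6 x + 122.2 y = -5223.88
-89.2 x + 15.8 y = -389.38
Solving: x ≈ -4.102, y ≈ -47.804 km (keep extra digits for the depth step; rounded: -4.1, -47.8).
Then from the S-06 sphere: z² = 52.39² − (x − 40.9)² − (y + 51.3)² with x = -4.102, y = -47.804, so z ≈ 26.595 ≈ 26.6 km.

x ≈ -4.1 km, y ≈ -47.8 km, depth ≈ 26.6 km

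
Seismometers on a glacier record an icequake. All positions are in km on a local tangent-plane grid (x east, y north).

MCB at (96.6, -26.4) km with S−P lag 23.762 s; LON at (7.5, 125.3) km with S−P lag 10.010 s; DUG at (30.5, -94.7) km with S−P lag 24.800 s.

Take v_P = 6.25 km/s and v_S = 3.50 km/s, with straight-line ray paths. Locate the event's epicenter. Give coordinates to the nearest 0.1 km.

-58.8 km east, 81.2 km north

Distance from S−P lag: d = Δt · v_P v_S / (v_P − v_S) = Δt · (6.25·3.50)/(6.25−3.50) ≈ 7.9545·Δt.
So d_MCB = 189.02, d_LON = 79.62, d_DUG = 197.27 km.
Circle about each station: (x − 96.6)² + (y + 26.4)² = 189.02²; (x − 7.5)² + (y − 125.3)² = 79.62²; (x − 30.5)² + (y + 94.7)² = 197.27².
Subtracting pairs of circle equations eliminates x²+y² and gives linear equations (the radical axes):
-178.2 x + 303.4 y = 35117.04
-132.2 x − 136.6 y = -3317.07
Solving the 2×2 system: x ≈ -58.8, y ≈ 81.2 km.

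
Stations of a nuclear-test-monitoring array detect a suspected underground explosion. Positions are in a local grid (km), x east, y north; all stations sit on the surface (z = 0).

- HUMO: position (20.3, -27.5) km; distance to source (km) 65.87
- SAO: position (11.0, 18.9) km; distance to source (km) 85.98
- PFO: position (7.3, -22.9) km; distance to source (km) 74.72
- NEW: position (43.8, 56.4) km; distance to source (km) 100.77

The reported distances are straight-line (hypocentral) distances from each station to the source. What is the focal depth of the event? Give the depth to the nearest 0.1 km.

depth ≈ 52.1 km

Each station gives a sphere (x−x_i)² + (y−y_i)² + z² = d_i² (stations at z=0).
Subtracting the HUMO sphere from SAO and PFO: z² cancels, leaving linear equations in x and y:
-18.6 x + 92.8 y = -3743.83
-26.0 x + 9.2 y = -1834.86
Solving: x ≈ 60.594, y ≈ -28.198 km (keep extra digits for the depth step; rounded: 60.6, -28.2).
Then from the HUMO sphere: z² = 65.87² − (x − 20.3)² − (y + 27.5)² with x = 60.594, y = -28.198, so z ≈ 52.103 ≈ 52.1 km.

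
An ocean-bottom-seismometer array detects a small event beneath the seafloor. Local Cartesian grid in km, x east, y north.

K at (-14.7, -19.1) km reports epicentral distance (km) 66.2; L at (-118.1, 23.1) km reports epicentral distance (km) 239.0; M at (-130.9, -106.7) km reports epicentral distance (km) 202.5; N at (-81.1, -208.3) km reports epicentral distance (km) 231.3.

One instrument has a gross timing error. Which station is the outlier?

L

Solve using three stations at a time. Using K, M, N (subtract circle equations pairwise → linear system) gives (x, y) ≈ (51.5, -18.8).
Distances from that point to each station vs reported:
  K: calculated 66.2 vs reported 66.2 → residual 0.0 km
  L: calculated 174.7 vs reported 239.0 → residual 64.3 km
  M: calculated 202.5 vs reported 202.5 → residual 0.0 km
  N: calculated 231.3 vs reported 231.3 → residual 0.0 km
K, M, N are mutually consistent (residuals ≈ 0); L is off by 64.3 km.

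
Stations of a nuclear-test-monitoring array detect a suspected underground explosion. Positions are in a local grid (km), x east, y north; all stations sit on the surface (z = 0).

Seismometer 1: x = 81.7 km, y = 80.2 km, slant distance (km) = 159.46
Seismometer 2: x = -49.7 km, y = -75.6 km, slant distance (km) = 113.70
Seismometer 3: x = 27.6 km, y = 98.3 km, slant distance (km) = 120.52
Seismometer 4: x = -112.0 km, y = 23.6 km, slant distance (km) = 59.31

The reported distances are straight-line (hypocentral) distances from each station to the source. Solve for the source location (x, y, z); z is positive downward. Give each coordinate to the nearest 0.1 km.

x ≈ -65.6 km, y ≈ 31.0 km, depth ≈ 36.2 km

Each station gives a sphere (x−x_i)² + (y−y_i)² + z² = d_i² (stations at z=0).
Subtracting the Seismometer 1 sphere from Seismometer 2 and Seismometer 3: z² cancels, leaving linear equations in x and y:
-262.8 x − 311.6 y = 7578.32
-108.2 x + 36.2 y = 8220.14
Solving: x ≈ -65.599, y ≈ 31.005 km (keep extra digits for the depth step; rounded: -65.6, 31.0).
Then from the Seismometer 1 sphere: z² = 159.46² − (x − 81.7)² − (y − 80.2)² with x = -65.599, y = 31.005, so z ≈ 36.199 ≈ 36.2 km.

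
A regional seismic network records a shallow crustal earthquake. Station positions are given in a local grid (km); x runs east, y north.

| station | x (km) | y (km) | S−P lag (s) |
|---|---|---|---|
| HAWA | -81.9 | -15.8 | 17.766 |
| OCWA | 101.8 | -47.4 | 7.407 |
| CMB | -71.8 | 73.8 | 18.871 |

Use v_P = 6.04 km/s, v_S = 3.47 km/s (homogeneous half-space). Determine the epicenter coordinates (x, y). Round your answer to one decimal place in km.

x ≈ 62.3 km, y ≈ -1.7 km

Distance from S−P lag: d = Δt · v_P v_S / (v_P − v_S) = Δt · (6.04·3.47)/(6.04−3.47) ≈ 8.1552·Δt.
So d_HAWA = 144.88, d_OCWA = 60.41, d_CMB = 153.90 km.
Circle about each station: (x + 81.9)² + (y + 15.8)² = 144.88²; (x − 101.8)² + (y + 47.4)² = 60.41²; (x + 71.8)² + (y − 73.8)² = 153.90².
Subtracting the HAWA equation from the OCWA and CMB equations removes the quadratic terms:
367.4 x − 63.2 y = 22993.60
20.2 x + 179.2 y = 949.43
Solving the 2×2 system: x ≈ 62.3, y ≈ -1.7 km.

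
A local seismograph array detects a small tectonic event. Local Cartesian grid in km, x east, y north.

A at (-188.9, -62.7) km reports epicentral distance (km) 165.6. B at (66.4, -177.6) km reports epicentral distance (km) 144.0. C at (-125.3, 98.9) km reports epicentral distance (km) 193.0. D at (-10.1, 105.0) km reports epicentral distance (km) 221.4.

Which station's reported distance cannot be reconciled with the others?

D

Solve using three stations at a time. Using A, B, C (subtract circle equations pairwise → linear system) gives (x, y) ≈ (-23.3, -65.0).
Distances from that point to each station vs reported:
  A: calculated 165.6 vs reported 165.6 → residual 0.0 km
  B: calculated 144.0 vs reported 144.0 → residual 0.0 km
  C: calculated 193.0 vs reported 193.0 → residual 0.0 km
  D: calculated 170.5 vs reported 221.4 → residual 50.9 km
A, B, C are mutually consistent (residuals ≈ 0); D is off by 50.9 km.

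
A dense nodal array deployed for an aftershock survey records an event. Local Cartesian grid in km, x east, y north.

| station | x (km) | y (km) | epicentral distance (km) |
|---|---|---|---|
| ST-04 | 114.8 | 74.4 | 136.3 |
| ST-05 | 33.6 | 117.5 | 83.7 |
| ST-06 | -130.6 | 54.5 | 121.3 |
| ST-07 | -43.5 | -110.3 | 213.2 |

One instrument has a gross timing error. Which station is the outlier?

ST-05

Solve using three stations at a time. Using ST-04, ST-06, ST-07 (subtract circle equations pairwise → linear system) gives (x, y) ≈ (-18.8, 101.5).
Distances from that point to each station vs reported:
  ST-04: calculated 136.3 vs reported 136.3 → residual 0.0 km
  ST-05: calculated 54.8 vs reported 83.7 → residual 28.9 km
  ST-06: calculated 121.3 vs reported 121.3 → residual 0.0 km
  ST-07: calculated 213.2 vs reported 213.2 → residual 0.0 km
ST-04, ST-06, ST-07 are mutually consistent (residuals ≈ 0); ST-05 is off by 28.9 km.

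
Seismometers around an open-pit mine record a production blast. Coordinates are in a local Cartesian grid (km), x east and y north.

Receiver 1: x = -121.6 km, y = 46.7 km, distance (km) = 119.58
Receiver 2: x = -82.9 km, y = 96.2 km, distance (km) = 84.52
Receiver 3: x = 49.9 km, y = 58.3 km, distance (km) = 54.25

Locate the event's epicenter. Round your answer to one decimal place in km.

Circle about each station: (x + 121.6)² + (y − 46.7)² = 119.58²; (x + 82.9)² + (y − 96.2)² = 84.52²; (x − 49.9)² + (y − 58.3)² = 54.25².
Subtracting the Receiver 1 equation from the Receiver 2 and Receiver 3 equations removes the quadratic terms:
77.4 x + 99.0 y = 6315.15
343.0 x + 23.2 y = 277.76
Solving the 2×2 system: x ≈ -3.7, y ≈ 66.7 km.
Check against Receiver 1 (with the unrounded x, y): √((x + 121.6)²+(y − 46.7)²) = 119.58 ≈ 119.58 km. ✓

(-3.7, 66.7)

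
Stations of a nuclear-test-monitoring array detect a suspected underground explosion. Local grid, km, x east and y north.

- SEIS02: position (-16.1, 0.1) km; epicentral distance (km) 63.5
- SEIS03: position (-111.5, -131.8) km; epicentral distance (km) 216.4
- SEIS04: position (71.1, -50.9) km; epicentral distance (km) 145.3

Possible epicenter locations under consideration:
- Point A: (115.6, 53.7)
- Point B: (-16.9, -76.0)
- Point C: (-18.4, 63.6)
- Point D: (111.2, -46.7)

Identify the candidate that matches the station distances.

Point C

For each candidate, compare |candidate − station| to the reported distance:
Point A: residuals SEIS02 78.7, SEIS03 76.8, SEIS04 31.6 → max 78.7 km
Point B: residuals SEIS02 12.6, SEIS03 106.6, SEIS04 53.8 → max 106.6 km
Point C: residuals SEIS02 0.0, SEIS03 0.0, SEIS04 0.0 → max 0.0 km
Point D: residuals SEIS02 72.1, SEIS03 22.0, SEIS04 105.0 → max 105.0 km
Only Point C has all residuals ≈ 0.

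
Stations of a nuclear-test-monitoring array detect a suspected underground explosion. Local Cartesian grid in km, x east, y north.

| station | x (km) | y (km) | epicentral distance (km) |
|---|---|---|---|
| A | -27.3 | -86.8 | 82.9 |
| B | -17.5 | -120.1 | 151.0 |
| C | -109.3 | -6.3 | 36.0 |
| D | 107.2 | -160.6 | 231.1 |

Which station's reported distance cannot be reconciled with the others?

B

Solve using three stations at a time. Using A, C, D (subtract circle equations pairwise → linear system) gives (x, y) ≈ (-76.0, -19.8).
Distances from that point to each station vs reported:
  A: calculated 82.9 vs reported 82.9 → residual 0.0 km
  B: calculated 116.1 vs reported 151.0 → residual 34.9 km
  C: calculated 35.9 vs reported 36.0 → residual 0.1 km
  D: calculated 231.1 vs reported 231.1 → residual 0.0 km
A, C, D are mutually consistent (residuals ≈ 0); B is off by 34.9 km.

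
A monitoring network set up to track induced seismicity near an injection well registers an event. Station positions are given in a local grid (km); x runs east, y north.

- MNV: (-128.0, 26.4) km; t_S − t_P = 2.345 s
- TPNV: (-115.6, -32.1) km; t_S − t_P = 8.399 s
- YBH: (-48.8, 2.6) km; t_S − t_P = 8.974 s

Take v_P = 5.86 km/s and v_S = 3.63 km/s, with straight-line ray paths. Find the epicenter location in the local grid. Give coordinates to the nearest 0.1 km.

Distance from S−P lag: d = Δt · v_P v_S / (v_P − v_S) = Δt · (5.86·3.63)/(5.86−3.63) ≈ 9.5389·Δt.
So d_MNV = 22.37, d_TPNV = 80.12, d_YBH = 85.60 km.
Circle about each station: (x + 128.0)² + (y − 26.4)² = 22.37²; (x + 115.6)² + (y + 32.1)² = 80.12²; (x + 48.8)² + (y − 2.6)² = 85.60².
Subtracting the MNV equation from the TPNV and YBH equations removes the quadratic terms:
24.8 x − 117.0 y = -8605.99
158.4 x − 47.6 y = -21519.70
Solving the 2×2 system: x ≈ -121.5, y ≈ 47.8 km.

x ≈ -121.5 km, y ≈ 47.8 km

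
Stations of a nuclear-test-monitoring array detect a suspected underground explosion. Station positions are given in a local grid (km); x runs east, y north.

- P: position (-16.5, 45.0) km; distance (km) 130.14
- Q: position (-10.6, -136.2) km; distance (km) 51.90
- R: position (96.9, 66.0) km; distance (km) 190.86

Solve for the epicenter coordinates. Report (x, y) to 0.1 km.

Circle about each station: (x + 16.5)² + (y − 45.0)² = 130.14²; (x + 10.6)² + (y + 136.2)² = 51.90²; (x − 96.9)² + (y − 66.0)² = 190.86².
Subtracting the P equation from the Q and R equations removes the quadratic terms:
11.8 x − 362.4 y = 30608.36
226.8 x + 42.0 y = -8042.76
Solving the 2×2 system: x ≈ -19.7, y ≈ -85.1 km.

x ≈ -19.7 km, y ≈ -85.1 km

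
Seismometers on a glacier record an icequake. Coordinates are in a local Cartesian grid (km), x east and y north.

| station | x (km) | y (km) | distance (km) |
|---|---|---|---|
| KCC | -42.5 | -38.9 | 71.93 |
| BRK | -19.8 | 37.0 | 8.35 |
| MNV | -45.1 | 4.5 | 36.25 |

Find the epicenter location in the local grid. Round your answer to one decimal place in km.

Circle about each station: (x + 42.5)² + (y + 38.9)² = 71.93²; (x + 19.8)² + (y − 37.0)² = 8.35²; (x + 45.1)² + (y − 4.5)² = 36.25².
Subtracting the KCC equation from the BRK and MNV equations removes the quadratic terms:
45.4 x + 151.8 y = 3545.78
-5.2 x + 86.8 y = 2594.66
Solving the 2×2 system: x ≈ -18.2, y ≈ 28.8 km.
Check against KCC (with the unrounded x, y): √((x + 42.5)²+(y + 38.9)²) = 71.93 ≈ 71.93 km. ✓

-18.2 km east, 28.8 km north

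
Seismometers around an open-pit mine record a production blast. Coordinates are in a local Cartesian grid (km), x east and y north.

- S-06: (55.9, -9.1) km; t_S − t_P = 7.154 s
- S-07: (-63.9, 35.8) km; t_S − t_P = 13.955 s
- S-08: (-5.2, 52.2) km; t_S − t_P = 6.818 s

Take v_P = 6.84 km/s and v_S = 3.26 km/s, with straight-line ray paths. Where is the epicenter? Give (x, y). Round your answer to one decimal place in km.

21.4 km east, 19.1 km north

Distance from S−P lag: d = Δt · v_P v_S / (v_P − v_S) = Δt · (6.84·3.26)/(6.84−3.26) ≈ 6.2286·Δt.
So d_S-06 = 44.56, d_S-07 = 86.92, d_S-08 = 42.47 km.
Circle about each station: (x − 55.9)² + (y + 9.1)² = 44.56²; (x + 63.9)² + (y − 35.8)² = 86.92²; (x + 5.2)² + (y − 52.2)² = 42.47².
Subtracting the S-06 equation from the S-07 and S-08 equations removes the quadratic terms:
-239.6 x + 89.8 y = -3412.26
-122.2 x + 122.6 y = -273.85
Solving the 2×2 system: x ≈ 21.4, y ≈ 19.1 km.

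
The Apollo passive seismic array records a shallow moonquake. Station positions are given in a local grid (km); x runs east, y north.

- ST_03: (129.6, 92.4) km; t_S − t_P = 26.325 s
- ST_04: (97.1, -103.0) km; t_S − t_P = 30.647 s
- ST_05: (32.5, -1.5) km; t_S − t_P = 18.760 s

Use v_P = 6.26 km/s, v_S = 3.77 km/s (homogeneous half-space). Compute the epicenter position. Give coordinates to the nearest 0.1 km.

x ≈ -119.9 km, y ≈ 90.1 km

Distance from S−P lag: d = Δt · v_P v_S / (v_P − v_S) = Δt · (6.26·3.77)/(6.26−3.77) ≈ 9.4780·Δt.
So d_ST_03 = 249.51, d_ST_04 = 290.47, d_ST_05 = 177.81 km.
Circle about each station: (x − 129.6)² + (y − 92.4)² = 249.51²; (x − 97.1)² + (y + 103.0)² = 290.47²; (x − 32.5)² + (y + 1.5)² = 177.81².
Subtracting the ST_03 equation from the ST_04 and ST_05 equations removes the quadratic terms:
-65.0 x − 390.8 y = -27414.09
-194.2 x − 187.8 y = 6363.42
Solving the 2×2 system: x ≈ -119.9, y ≈ 90.1 km.
Check against ST_03 (with the unrounded x, y): √((x − 129.6)²+(y − 92.4)²) = 249.50 ≈ 249.51 km. ✓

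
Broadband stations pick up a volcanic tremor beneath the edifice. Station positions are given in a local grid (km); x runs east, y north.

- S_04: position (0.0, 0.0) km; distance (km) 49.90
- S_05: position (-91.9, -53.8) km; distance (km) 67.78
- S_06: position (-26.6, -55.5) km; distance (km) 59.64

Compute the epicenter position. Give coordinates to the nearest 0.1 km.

Circle about each station: x² + y² = 49.90²; (x + 91.9)² + (y + 53.8)² = 67.78²; (x + 26.6)² + (y + 55.5)² = 59.64².
Subtracting the S_04 equation from the S_05 and S_06 equations removes the quadratic terms:
-183.8 x − 107.6 y = 9235.93
-53.2 x − 111.0 y = 2720.89
Solving the 2×2 system: x ≈ -49.9, y ≈ -0.6 km.

(-49.9, -0.6)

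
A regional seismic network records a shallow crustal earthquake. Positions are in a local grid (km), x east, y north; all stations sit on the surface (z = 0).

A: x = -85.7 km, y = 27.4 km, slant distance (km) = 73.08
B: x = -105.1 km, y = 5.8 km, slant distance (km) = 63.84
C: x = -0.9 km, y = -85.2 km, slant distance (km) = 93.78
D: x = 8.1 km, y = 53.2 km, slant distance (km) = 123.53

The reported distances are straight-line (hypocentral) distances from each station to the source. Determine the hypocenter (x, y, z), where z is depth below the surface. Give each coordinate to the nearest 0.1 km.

Each station gives a sphere (x−x_i)² + (y−y_i)² + z² = d_i² (stations at z=0).
Subtracting the A sphere from B and C: z² cancels, leaving linear equations in x and y:
-38.8 x − 43.2 y = 4249.54
169.6 x − 225.2 y = -4289.40
Solving: x ≈ -71.107, y ≈ -34.504 km (keep extra digits for the depth step; rounded: -71.1, -34.5).
Then from the A sphere: z² = 73.08² − (x + 85.7)² − (y − 27.4)² with x = -71.107, y = -34.504, so z ≈ 35.995 ≈ 36.0 km.
Check against D (with the unrounded solution): distance 123.54 ≈ 123.53 km. ✓

x ≈ -71.1 km, y ≈ -34.5 km, depth ≈ 36.0 km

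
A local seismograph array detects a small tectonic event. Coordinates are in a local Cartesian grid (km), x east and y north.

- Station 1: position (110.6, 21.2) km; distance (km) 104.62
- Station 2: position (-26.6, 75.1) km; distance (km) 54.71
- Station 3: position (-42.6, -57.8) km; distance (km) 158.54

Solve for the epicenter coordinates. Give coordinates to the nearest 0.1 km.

x ≈ 27.3 km, y ≈ 84.5 km

Circle about each station: (x − 110.6)² + (y − 21.2)² = 104.62²; (x + 26.6)² + (y − 75.1)² = 54.71²; (x + 42.6)² + (y + 57.8)² = 158.54².
Subtracting the Station 1 equation from the Station 2 and Station 3 equations removes the quadratic terms:
-274.4 x + 107.8 y = 1617.93
-306.4 x − 158.0 y = -21715.79
Solving the 2×2 system: x ≈ 27.3, y ≈ 84.5 km.
Check against Station 1 (with the unrounded x, y): √((x − 110.6)²+(y − 21.2)²) = 104.62 ≈ 104.62 km. ✓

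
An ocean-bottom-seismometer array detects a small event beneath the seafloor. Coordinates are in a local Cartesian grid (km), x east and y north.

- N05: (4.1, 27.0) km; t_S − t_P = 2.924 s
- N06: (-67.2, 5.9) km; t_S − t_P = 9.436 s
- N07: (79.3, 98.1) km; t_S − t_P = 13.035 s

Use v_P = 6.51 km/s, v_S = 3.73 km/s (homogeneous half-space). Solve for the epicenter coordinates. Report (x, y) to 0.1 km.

Distance from S−P lag: d = Δt · v_P v_S / (v_P − v_S) = Δt · (6.51·3.73)/(6.51−3.73) ≈ 8.7346·Δt.
So d_N05 = 25.54, d_N06 = 82.42, d_N07 = 113.86 km.
Circle about each station: (x − 4.1)² + (y − 27.0)² = 25.54²; (x + 67.2)² + (y − 5.9)² = 82.42²; (x − 79.3)² + (y − 98.1)² = 113.86².
Subtracting pairs of circle equations eliminates x²+y² and gives linear equations (the radical axes):
-142.6 x − 42.2 y = -2335.92
150.4 x + 142.2 y = 2854.48
Solving the 2×2 system: x ≈ 15.2, y ≈ 4.0 km.
Check against N05 (with the unrounded x, y): √((x − 4.1)²+(y − 27.0)²) = 25.54 ≈ 25.54 km. ✓

x ≈ 15.2 km, y ≈ 4.0 km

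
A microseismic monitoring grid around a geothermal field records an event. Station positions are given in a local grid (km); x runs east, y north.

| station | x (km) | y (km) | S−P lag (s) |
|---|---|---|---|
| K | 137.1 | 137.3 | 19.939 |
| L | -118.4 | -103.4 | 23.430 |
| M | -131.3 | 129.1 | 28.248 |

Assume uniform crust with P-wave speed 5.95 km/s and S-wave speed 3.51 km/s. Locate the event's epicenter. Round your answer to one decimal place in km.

(62.1, -16.0)

Distance from S−P lag: d = Δt · v_P v_S / (v_P − v_S) = Δt · (5.95·3.51)/(5.95−3.51) ≈ 8.5592·Δt.
So d_K = 170.66, d_L = 200.54, d_M = 241.78 km.
Circle about each station: (x − 137.1)² + (y − 137.3)² = 170.66²; (x + 118.4)² + (y + 103.4)² = 200.54²; (x + 131.3)² + (y − 129.1)² = 241.78².
Subtracting the K equation from the L and M equations removes the quadratic terms:
-511.0 x − 481.4 y = -24029.04
-536.8 x − 16.4 y = -33073.93
Solving the 2×2 system: x ≈ 62.1, y ≈ -16.0 km.
Check against K (with the unrounded x, y): √((x − 137.1)²+(y − 137.3)²) = 170.67 ≈ 170.66 km. ✓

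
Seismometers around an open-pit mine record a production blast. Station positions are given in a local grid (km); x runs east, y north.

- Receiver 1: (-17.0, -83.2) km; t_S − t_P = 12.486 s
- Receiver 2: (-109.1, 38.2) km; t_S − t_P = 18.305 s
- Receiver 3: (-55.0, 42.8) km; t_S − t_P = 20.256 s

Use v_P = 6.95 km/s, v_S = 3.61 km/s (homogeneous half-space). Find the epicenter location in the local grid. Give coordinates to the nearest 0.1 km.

-109.4 km east, -99.3 km north

Distance from S−P lag: d = Δt · v_P v_S / (v_P − v_S) = Δt · (6.95·3.61)/(6.95−3.61) ≈ 7.5118·Δt.
So d_Receiver 1 = 93.79, d_Receiver 2 = 137.50, d_Receiver 3 = 152.16 km.
Circle about each station: (x + 17.0)² + (y + 83.2)² = 93.79²; (x + 109.1)² + (y − 38.2)² = 137.50²; (x + 55.0)² + (y − 42.8)² = 152.16².
Subtracting the Receiver 1 equation from the Receiver 2 and Receiver 3 equations removes the quadratic terms:
-184.2 x + 242.8 y = -3958.88
-76.0 x + 252.0 y = -16710.50
Solving the 2×2 system: x ≈ -109.4, y ≈ -99.3 km.
Check against Receiver 1 (with the unrounded x, y): √((x + 17.0)²+(y + 83.2)²) = 93.80 ≈ 93.79 km. ✓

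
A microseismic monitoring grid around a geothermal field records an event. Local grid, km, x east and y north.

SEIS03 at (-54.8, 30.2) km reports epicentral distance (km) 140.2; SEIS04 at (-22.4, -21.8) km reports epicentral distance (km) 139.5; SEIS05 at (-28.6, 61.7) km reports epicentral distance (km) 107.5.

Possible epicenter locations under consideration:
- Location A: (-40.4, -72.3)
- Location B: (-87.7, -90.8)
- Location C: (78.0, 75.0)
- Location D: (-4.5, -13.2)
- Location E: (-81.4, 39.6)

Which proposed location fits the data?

Location C

For each candidate, compare |candidate − station| to the reported distance:
Location A: residuals SEIS03 36.7, SEIS04 85.9, SEIS05 27.0 → max 85.9 km
Location B: residuals SEIS03 14.8, SEIS04 44.5, SEIS05 56.1 → max 56.1 km
Location C: residuals SEIS03 0.0, SEIS04 0.0, SEIS05 0.1 → max 0.1 km
Location D: residuals SEIS03 73.8, SEIS04 119.6, SEIS05 28.8 → max 119.6 km
Location E: residuals SEIS03 112.0, SEIS04 54.3, SEIS05 50.3 → max 112.0 km
Only Location C has all residuals ≈ 0.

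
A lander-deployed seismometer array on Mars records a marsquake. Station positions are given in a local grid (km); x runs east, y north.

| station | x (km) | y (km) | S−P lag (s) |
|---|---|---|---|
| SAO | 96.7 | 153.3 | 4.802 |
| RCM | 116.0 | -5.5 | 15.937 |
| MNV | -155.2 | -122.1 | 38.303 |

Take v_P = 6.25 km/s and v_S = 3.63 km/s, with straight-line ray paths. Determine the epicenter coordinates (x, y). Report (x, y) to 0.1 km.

x ≈ 67.5 km, y ≈ 123.7 km

Distance from S−P lag: d = Δt · v_P v_S / (v_P − v_S) = Δt · (6.25·3.63)/(6.25−3.63) ≈ 8.6594·Δt.
So d_SAO = 41.58, d_RCM = 138.00, d_MNV = 331.68 km.
Circle about each station: (x − 96.7)² + (y − 153.3)² = 41.58²; (x − 116.0)² + (y + 5.5)² = 138.00²; (x + 155.2)² + (y + 122.1)² = 331.68².
Subtracting the SAO equation from the RCM and MNV equations removes the quadratic terms:
38.6 x − 317.6 y = -36680.63
-503.8 x − 550.8 y = -102139.06
Solving the 2×2 system: x ≈ 67.5, y ≈ 123.7 km.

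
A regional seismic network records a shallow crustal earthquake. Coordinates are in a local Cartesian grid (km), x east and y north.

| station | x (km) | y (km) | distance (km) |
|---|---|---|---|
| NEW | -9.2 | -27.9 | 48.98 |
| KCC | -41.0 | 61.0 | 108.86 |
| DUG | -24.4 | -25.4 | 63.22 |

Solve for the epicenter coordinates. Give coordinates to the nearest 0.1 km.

(37.8, -14.1)

Circle about each station: (x + 9.2)² + (y + 27.9)² = 48.98²; (x + 41.0)² + (y − 61.0)² = 108.86²; (x + 24.4)² + (y + 25.4)² = 63.22².
Subtracting pairs of circle equations eliminates x²+y² and gives linear equations (the radical axes):
-63.6 x + 177.8 y = -4912.51
-30.4 x + 5.0 y = -1220.26
Solving the 2×2 system: x ≈ 37.8, y ≈ -14.1 km.
Check against NEW (with the unrounded x, y): √((x + 9.2)²+(y + 27.9)²) = 49.00 ≈ 48.98 km. ✓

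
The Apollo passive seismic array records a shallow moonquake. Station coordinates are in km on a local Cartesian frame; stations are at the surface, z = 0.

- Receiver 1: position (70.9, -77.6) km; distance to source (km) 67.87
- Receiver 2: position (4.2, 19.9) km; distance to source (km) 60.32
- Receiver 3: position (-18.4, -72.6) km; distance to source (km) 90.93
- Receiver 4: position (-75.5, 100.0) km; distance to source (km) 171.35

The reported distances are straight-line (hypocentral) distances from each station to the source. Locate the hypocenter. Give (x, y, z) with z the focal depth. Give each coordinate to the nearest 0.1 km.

x ≈ 50.1 km, y ≈ -15.3 km, depth ≈ 17.1 km

Each station gives a sphere (x−x_i)² + (y−y_i)² + z² = d_i² (stations at z=0).
Subtracting the Receiver 1 sphere from Receiver 2 and Receiver 3: z² cancels, leaving linear equations in x and y:
-133.4 x + 195.0 y = -9667.09
-178.6 x + 10.0 y = -9101.18
Solving: x ≈ 50.102, y ≈ -15.300 km (keep extra digits for the depth step; rounded: 50.1, -15.3).
Then from the Receiver 1 sphere: z² = 67.87² − (x − 70.9)² − (y + 77.6)² with x = 50.102, y = -15.300, so z ≈ 17.102 ≈ 17.1 km.
Check against Receiver 4 (with the unrounded solution): distance 171.35 ≈ 171.35 km. ✓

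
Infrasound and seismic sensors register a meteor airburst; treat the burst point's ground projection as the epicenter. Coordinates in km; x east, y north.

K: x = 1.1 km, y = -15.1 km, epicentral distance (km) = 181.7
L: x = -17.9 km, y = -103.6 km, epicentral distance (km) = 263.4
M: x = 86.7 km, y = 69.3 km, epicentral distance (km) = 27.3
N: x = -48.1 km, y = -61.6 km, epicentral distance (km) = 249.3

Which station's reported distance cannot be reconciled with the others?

M

Solve using three stations at a time. Using K, L, N (subtract circle equations pairwise → linear system) gives (x, y) ≈ (125.4, 117.4).
Distances from that point to each station vs reported:
  K: calculated 181.7 vs reported 181.7 → residual 0.0 km
  L: calculated 263.4 vs reported 263.4 → residual 0.0 km
  M: calculated 61.7 vs reported 27.3 → residual 34.4 km
  N: calculated 249.3 vs reported 249.3 → residual 0.0 km
K, L, N are mutually consistent (residuals ≈ 0); M is off by 34.4 km.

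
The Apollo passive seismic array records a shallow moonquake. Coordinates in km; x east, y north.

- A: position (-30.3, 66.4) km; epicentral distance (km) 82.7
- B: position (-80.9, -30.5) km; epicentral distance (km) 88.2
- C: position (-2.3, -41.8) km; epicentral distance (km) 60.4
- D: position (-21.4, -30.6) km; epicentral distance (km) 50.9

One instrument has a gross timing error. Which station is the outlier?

Solve using three stations at a time. Using B, C, D (subtract circle equations pairwise → linear system) gives (x, y) ≈ (-7.5, 18.5).
Distances from that point to each station vs reported:
  A: calculated 53.1 vs reported 82.7 → residual 29.6 km
  B: calculated 88.3 vs reported 88.2 → residual 0.1 km
  C: calculated 60.5 vs reported 60.4 → residual 0.1 km
  D: calculated 51.0 vs reported 50.9 → residual 0.1 km
B, C, D are mutually consistent (residuals ≈ 0); A is off by 29.6 km.

A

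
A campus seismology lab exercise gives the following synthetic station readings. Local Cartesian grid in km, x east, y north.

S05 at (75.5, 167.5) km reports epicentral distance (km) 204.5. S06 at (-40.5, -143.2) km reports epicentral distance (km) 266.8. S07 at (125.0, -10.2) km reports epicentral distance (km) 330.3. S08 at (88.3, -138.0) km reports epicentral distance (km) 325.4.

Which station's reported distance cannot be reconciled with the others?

Solve using three stations at a time. Using S05, S06, S08 (subtract circle equations pairwise → linear system) gives (x, y) ≈ (-121.0, 111.1).
Distances from that point to each station vs reported:
  S05: calculated 204.4 vs reported 204.5 → residual 0.1 km
  S06: calculated 266.7 vs reported 266.8 → residual 0.1 km
  S07: calculated 274.3 vs reported 330.3 → residual 56.0 km
  S08: calculated 325.3 vs reported 325.4 → residual 0.1 km
S05, S06, S08 are mutually consistent (residuals ≈ 0); S07 is off by 56.0 km.

S07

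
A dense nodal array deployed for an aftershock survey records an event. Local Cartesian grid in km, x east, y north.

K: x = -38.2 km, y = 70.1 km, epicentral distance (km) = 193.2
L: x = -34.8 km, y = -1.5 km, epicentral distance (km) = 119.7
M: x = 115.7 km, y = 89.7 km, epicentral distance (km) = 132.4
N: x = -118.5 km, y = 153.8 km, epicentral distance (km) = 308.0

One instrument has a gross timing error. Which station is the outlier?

Solve using three stations at a time. Using K, M, N (subtract circle equations pairwise → linear system) gives (x, y) ≈ (118.7, -42.7).
Distances from that point to each station vs reported:
  K: calculated 193.2 vs reported 193.2 → residual 0.0 km
  L: calculated 158.9 vs reported 119.7 → residual 39.2 km
  M: calculated 132.5 vs reported 132.4 → residual 0.1 km
  N: calculated 308.0 vs reported 308.0 → residual 0.0 km
K, M, N are mutually consistent (residuals ≈ 0); L is off by 39.2 km.

L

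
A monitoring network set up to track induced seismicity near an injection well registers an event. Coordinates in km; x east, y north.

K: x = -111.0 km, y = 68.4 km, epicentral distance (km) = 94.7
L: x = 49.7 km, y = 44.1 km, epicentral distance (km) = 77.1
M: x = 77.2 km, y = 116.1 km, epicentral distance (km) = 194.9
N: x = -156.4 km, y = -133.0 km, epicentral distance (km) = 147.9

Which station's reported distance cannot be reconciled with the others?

Solve using three stations at a time. Using K, M, N (subtract circle equations pairwise → linear system) gives (x, y) ≈ (-66.7, -15.4).
Distances from that point to each station vs reported:
  K: calculated 94.7 vs reported 94.7 → residual 0.0 km
  L: calculated 130.7 vs reported 77.1 → residual 53.6 km
  M: calculated 194.9 vs reported 194.9 → residual 0.0 km
  N: calculated 147.9 vs reported 147.9 → residual 0.0 km
K, M, N are mutually consistent (residuals ≈ 0); L is off by 53.6 km.

L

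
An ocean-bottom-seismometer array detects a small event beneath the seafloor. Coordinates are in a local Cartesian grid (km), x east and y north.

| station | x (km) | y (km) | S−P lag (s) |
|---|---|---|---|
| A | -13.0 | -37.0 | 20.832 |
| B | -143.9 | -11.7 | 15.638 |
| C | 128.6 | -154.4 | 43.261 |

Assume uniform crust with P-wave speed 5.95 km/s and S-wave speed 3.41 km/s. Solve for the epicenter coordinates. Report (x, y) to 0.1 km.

Distance from S−P lag: d = Δt · v_P v_S / (v_P − v_S) = Δt · (5.95·3.41)/(5.95−3.41) ≈ 7.9880·Δt.
So d_A = 166.41, d_B = 124.92, d_C = 345.57 km.
Circle about each station: (x + 13.0)² + (y + 37.0)² = 166.41²; (x + 143.9)² + (y + 11.7)² = 124.92²; (x − 128.6)² + (y + 154.4)² = 345.57².
Subtracting the A equation from the B and C equations removes the quadratic terms:
-261.8 x + 50.6 y = 31393.38
283.2 x − 234.8 y = -52887.02
Solving the 2×2 system: x ≈ -99.6, y ≈ 105.1 km.
Check against A (with the unrounded x, y): √((x + 13.0)²+(y + 37.0)²) = 166.42 ≈ 166.41 km. ✓

x ≈ -99.6 km, y ≈ 105.1 km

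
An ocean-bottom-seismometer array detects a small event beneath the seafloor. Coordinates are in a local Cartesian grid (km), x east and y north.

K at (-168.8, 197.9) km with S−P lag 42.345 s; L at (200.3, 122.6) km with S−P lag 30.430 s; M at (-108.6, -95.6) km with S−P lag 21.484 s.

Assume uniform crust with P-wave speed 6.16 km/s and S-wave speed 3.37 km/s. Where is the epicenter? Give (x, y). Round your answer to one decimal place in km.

40.4 km east, -37.7 km north

Distance from S−P lag: d = Δt · v_P v_S / (v_P − v_S) = Δt · (6.16·3.37)/(6.16−3.37) ≈ 7.4406·Δt.
So d_K = 315.07, d_L = 226.42, d_M = 159.85 km.
Circle about each station: (x + 168.8)² + (y − 197.9)² = 315.07²; (x − 200.3)² + (y − 122.6)² = 226.42²; (x + 108.6)² + (y + 95.6)² = 159.85².
Subtracting pairs of circle equations eliminates x²+y² and gives linear equations (the radical axes):
738.2 x − 150.6 y = 35496.09
120.4 x − 587.0 y = 26992.55
Solving the 2×2 system: x ≈ 40.4, y ≈ -37.7 km.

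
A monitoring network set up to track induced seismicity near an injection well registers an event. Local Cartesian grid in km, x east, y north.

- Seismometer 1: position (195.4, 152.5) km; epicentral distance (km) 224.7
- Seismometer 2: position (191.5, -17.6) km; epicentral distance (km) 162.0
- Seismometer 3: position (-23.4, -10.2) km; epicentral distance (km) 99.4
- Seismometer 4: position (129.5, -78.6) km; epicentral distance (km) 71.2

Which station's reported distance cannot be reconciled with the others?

Solve using three stations at a time. Using Seismometer 1, Seismometer 3, Seismometer 4 (subtract circle equations pairwise → linear system) gives (x, y) ≈ (72.7, -35.7).
Distances from that point to each station vs reported:
  Seismometer 1: calculated 224.7 vs reported 224.7 → residual 0.0 km
  Seismometer 2: calculated 120.2 vs reported 162.0 → residual 41.8 km
  Seismometer 3: calculated 99.4 vs reported 99.4 → residual 0.0 km
  Seismometer 4: calculated 71.2 vs reported 71.2 → residual 0.0 km
Seismometer 1, Seismometer 3, Seismometer 4 are mutually consistent (residuals ≈ 0); Seismometer 2 is off by 41.8 km.

Seismometer 2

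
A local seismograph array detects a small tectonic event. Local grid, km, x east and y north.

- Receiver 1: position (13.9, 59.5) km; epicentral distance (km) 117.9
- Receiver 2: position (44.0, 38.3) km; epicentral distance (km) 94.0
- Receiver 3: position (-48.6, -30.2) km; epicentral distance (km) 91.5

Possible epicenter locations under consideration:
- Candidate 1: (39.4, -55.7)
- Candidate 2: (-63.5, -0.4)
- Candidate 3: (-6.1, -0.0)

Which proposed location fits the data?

Candidate 1

For each candidate, compare |candidate − station| to the reported distance:
Candidate 1: residuals Receiver 1 0.1, Receiver 2 0.1, Receiver 3 0.1 → max 0.1 km
Candidate 2: residuals Receiver 1 20.0, Receiver 2 20.3, Receiver 3 58.2 → max 58.2 km
Candidate 3: residuals Receiver 1 55.1, Receiver 2 30.9, Receiver 3 39.4 → max 55.1 km
Only Candidate 1 has all residuals ≈ 0.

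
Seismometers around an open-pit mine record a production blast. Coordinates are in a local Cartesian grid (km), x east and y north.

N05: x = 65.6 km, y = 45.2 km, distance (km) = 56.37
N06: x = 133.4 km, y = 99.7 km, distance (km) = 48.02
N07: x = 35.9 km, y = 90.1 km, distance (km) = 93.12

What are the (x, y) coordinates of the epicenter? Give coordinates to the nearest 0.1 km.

Circle about each station: (x − 65.6)² + (y − 45.2)² = 56.37²; (x − 133.4)² + (y − 99.7)² = 48.02²; (x − 35.9)² + (y − 90.1)² = 93.12².
Subtracting pairs of circle equations eliminates x²+y² and gives linear equations (the radical axes):
135.6 x + 109.0 y = 22260.91
-59.4 x + 89.8 y = -2433.34
Solving the 2×2 system: x ≈ 121.4, y ≈ 53.2 km.

(121.4, 53.2)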